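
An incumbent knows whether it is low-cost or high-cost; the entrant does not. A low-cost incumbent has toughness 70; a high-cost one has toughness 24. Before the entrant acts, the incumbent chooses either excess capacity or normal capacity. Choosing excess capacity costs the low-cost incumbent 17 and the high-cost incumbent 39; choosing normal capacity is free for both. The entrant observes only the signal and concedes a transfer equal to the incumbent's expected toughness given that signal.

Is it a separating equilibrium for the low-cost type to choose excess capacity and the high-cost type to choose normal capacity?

If types separate, excess capacity earns payment 70 and normal capacity earns 24.
Low-cost: excess capacity gives 70 − 17 = 53; normal capacity gives 24 − 0 = 24. No deviation. ✓
High-cost: normal capacity gives 24 − 0 = 24; excess capacity gives 70 − 39 = 31. Would deviate. ✗

No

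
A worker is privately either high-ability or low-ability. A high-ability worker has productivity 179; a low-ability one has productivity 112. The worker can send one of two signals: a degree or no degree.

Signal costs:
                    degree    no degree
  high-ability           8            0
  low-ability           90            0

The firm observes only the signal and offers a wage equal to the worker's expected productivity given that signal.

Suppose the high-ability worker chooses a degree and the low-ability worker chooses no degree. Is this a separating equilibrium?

Yes

If types separate, degree earns payment 179 and no degree earns 112.
High-ability: degree gives 179 − 8 = 171; no degree gives 112 − 0 = 112. No deviation. ✓
Low-ability: no degree gives 112 − 0 = 112; degree gives 179 − 90 = 89. No deviation. ✓
Both incentive constraints hold.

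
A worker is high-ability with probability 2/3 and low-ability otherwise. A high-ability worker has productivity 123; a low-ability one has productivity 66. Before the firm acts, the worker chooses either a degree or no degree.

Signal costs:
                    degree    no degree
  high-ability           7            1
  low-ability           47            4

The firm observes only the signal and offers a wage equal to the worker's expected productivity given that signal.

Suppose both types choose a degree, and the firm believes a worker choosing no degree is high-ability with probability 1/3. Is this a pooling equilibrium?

At the pooled signal (degree) the firm holds the prior 2/3 and pays 2/3·123 + 1/3·66 = 104. Off-path (no degree) belief 1/3 gives 1/3·123 + 2/3·66 = 85.
High-ability: degree gives 104 − 7 = 97; no degree gives 85 − 1 = 84. Stays. ✓
Low-ability: degree gives 104 − 47 = 57; no degree gives 85 − 4 = 81. Deviates. ✗

No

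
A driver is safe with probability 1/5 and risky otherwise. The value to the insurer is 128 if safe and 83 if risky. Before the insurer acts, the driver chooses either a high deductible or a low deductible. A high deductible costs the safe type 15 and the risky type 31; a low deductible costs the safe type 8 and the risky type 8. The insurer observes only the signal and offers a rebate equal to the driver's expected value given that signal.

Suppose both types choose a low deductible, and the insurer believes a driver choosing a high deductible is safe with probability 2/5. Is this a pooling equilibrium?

At the pooled signal (low deductible) the insurer holds the prior 1/5 and pays 1/5·128 + 4/5·83 = 92. Off-path (high deductible) belief 2/5 gives 2/5·128 + 3/5·83 = 101.
Safe: low deductible gives 92 − 8 = 84; high deductible gives 101 − 15 = 86. Deviates. ✗
Risky: low deductible gives 92 − 8 = 84; high deductible gives 101 − 31 = 70. Stays. ✓

No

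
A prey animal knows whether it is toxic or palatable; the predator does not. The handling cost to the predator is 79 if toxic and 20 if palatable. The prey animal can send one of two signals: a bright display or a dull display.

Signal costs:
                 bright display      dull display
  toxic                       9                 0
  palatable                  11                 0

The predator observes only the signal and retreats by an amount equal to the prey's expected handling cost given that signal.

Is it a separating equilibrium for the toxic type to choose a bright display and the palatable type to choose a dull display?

No

If types separate, bright display earns payment 79 and dull display earns 20.
Toxic: bright display gives 79 − 9 = 70; dull display gives 20 − 0 = 20. No deviation. ✓
Palatable: dull display gives 20 − 0 = 20; bright display gives 79 − 11 = 68. Would deviate. ✗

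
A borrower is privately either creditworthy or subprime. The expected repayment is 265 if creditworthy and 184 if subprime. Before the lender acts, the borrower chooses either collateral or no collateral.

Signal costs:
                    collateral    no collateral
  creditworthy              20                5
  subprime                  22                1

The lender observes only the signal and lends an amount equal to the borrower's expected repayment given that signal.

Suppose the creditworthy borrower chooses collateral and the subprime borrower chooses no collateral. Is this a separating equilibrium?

If types separate, collateral earns payment 265 and no collateral earns 184.
Creditworthy: collateral gives 265 − 20 = 245; no collateral gives 184 − 5 = 179. No deviation. ✓
Subprime: no collateral gives 184 − 1 = 183; collateral gives 265 − 22 = 243. Would deviate. ✗

No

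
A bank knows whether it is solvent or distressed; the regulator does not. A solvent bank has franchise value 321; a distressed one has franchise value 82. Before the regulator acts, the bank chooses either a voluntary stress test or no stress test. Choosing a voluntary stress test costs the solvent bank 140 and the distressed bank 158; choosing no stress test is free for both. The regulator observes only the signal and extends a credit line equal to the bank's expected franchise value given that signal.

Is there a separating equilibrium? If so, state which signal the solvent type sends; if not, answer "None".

None

Try solvent → stress test, distressed → no stress test:
  If types separate, stress test earns payment 321 and no stress test earns 82.
  Solvent: stress test gives 321 − 140 = 181; no stress test gives 82 − 0 = 82. No deviation. ✓
  Distressed: no stress test gives 82 − 0 = 82; stress test gives 321 − 158 = 163. Would deviate. ✗
Try solvent → no stress test, distressed → stress test:
  If types separate, no stress test earns payment 321 and stress test earns 82.
  Solvent: no stress test gives 321 − 0 = 321; stress test gives 82 − 140 = -58. No deviation. ✓
  Distressed: stress test gives 82 − 158 = -76; no stress test gives 321 − 0 = 321. Would deviate. ✗
Neither assignment is incentive-compatible.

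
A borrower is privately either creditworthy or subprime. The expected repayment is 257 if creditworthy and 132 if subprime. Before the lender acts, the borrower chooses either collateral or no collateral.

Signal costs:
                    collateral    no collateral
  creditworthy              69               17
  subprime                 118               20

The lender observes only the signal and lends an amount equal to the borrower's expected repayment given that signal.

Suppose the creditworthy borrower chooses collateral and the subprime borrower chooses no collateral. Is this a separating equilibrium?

No

If types separate, collateral earns payment 257 and no collateral earns 132.
Creditworthy: collateral gives 257 − 69 = 188; no collateral gives 132 − 17 = 115. No deviation. ✓
Subprime: no collateral gives 132 − 20 = 112; collateral gives 257 − 118 = 139. Would deviate. ✗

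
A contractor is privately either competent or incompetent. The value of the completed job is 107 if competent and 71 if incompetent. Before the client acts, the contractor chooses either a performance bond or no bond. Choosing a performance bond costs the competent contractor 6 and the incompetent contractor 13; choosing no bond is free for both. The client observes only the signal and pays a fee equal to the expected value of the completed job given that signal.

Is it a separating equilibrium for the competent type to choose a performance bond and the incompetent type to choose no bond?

If types separate, bond earns payment 107 and no bond earns 71.
Competent: bond gives 107 − 6 = 101; no bond gives 71 − 0 = 71. No deviation. ✓
Incompetent: no bond gives 71 − 0 = 71; bond gives 107 − 13 = 94. Would deviate. ✗

No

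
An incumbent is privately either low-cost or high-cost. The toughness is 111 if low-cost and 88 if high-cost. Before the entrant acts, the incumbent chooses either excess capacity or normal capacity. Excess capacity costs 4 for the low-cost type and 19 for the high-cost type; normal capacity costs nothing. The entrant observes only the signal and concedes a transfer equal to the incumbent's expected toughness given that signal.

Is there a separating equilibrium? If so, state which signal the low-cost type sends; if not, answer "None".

None

Try low-cost → excess capacity, high-cost → normal capacity:
  Under separation the entrant infers type exactly: excess capacity → low-cost (pays 111), normal capacity → high-cost (pays 88).
  Low-cost: excess capacity gives 111 − 4 = 107; normal capacity gives 88 − 0 = 88. No deviation. ✓
  High-cost: normal capacity gives 88 − 0 = 88; excess capacity gives 111 − 19 = 92. Would deviate. ✗
Try low-cost → normal capacity, high-cost → excess capacity:
  Under separation the entrant infers type exactly: normal capacity → low-cost (pays 111), excess capacity → high-cost (pays 88).
  Low-cost: normal capacity gives 111 − 0 = 111; excess capacity gives 88 − 4 = 84. No deviation. ✓
  High-cost: excess capacity gives 88 − 19 = 69; normal capacity gives 111 − 0 = 111. Would deviate. ✗
Neither assignment is incentive-compatible.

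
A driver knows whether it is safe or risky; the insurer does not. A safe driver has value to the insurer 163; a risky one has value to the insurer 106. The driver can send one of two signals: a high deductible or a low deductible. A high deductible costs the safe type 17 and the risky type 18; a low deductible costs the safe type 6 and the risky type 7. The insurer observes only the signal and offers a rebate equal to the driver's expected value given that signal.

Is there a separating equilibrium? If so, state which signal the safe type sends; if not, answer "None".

Try safe → high deductible, risky → low deductible:
  If types separate, high deductible earns payment 163 and low deductible earns 106.
  Safe: high deductible gives 163 − 17 = 146; low deductible gives 106 − 6 = 100. No deviation. ✓
  Risky: low deductible gives 106 − 7 = 99; high deductible gives 163 − 18 = 145. Would deviate. ✗
Try safe → low deductible, risky → high deductible:
  If types separate, low deductible earns payment 163 and high deductible earns 106.
  Safe: low deductible gives 163 − 6 = 157; high deductible gives 106 − 17 = 89. No deviation. ✓
  Risky: high deductible gives 106 − 18 = 88; low deductible gives 163 − 7 = 156. Would deviate. ✗
Neither assignment is incentive-compatible.

None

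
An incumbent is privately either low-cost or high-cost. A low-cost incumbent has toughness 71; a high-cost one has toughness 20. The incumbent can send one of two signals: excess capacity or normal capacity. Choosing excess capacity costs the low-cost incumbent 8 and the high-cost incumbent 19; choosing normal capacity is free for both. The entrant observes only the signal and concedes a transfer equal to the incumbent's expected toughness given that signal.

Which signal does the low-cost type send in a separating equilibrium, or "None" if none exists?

None

Try low-cost → excess capacity, high-cost → normal capacity:
  Under separation the entrant infers type exactly: excess capacity → low-cost (pays 71), normal capacity → high-cost (pays 20).
  Low-cost: excess capacity gives 71 − 8 = 63; normal capacity gives 20 − 0 = 20. No deviation. ✓
  High-cost: normal capacity gives 20 − 0 = 20; excess capacity gives 71 − 19 = 52. Would deviate. ✗
Try low-cost → normal capacity, high-cost → excess capacity:
  Under separation the entrant infers type exactly: normal capacity → low-cost (pays 71), excess capacity → high-cost (pays 20).
  Low-cost: normal capacity gives 71 − 0 = 71; excess capacity gives 20 − 8 = 12. No deviation. ✓
  High-cost: excess capacity gives 20 − 19 = 1; normal capacity gives 71 − 0 = 71. Would deviate. ✗
Neither assignment is incentive-compatible.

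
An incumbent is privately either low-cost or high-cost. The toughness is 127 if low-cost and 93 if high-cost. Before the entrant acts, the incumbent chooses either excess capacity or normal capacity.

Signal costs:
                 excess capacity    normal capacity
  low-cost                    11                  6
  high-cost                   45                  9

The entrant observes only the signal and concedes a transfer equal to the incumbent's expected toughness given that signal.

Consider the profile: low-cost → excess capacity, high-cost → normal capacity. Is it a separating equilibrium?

Yes

If types separate, excess capacity earns payment 127 and normal capacity earns 93.
Low-cost: excess capacity gives 127 − 11 = 116; normal capacity gives 93 − 6 = 87. No deviation. ✓
High-cost: normal capacity gives 93 − 9 = 84; excess capacity gives 127 − 45 = 82. No deviation. ✓
Both incentive constraints hold.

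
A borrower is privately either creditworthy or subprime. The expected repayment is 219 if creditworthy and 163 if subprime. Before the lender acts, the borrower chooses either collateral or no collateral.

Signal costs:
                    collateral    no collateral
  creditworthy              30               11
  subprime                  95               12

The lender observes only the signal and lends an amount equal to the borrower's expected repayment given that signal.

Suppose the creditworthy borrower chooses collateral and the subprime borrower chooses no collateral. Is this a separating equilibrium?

Yes

Under separation the lender infers type exactly: collateral → creditworthy (pays 219), no collateral → subprime (pays 163).
Creditworthy: collateral gives 219 − 30 = 189; no collateral gives 163 − 11 = 152. No deviation. ✓
Subprime: no collateral gives 163 − 12 = 151; collateral gives 219 − 95 = 124. No deviation. ✓
Neither type gains from mimicking the other.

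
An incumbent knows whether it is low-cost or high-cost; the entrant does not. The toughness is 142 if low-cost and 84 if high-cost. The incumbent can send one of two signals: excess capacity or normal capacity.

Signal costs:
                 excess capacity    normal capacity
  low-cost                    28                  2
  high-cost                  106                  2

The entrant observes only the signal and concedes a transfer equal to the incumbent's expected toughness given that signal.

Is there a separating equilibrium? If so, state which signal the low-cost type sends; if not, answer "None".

excess capacity

Try low-cost → excess capacity, high-cost → normal capacity:
  Under separation the entrant infers type exactly: excess capacity → low-cost (pays 142), normal capacity → high-cost (pays 84).
  Low-cost: excess capacity gives 142 − 28 = 114; normal capacity gives 84 − 2 = 82. No deviation. ✓
  High-cost: normal capacity gives 84 − 2 = 82; excess capacity gives 142 − 106 = 36. No deviation. ✓
Both hold — the low-cost type sends excess capacity.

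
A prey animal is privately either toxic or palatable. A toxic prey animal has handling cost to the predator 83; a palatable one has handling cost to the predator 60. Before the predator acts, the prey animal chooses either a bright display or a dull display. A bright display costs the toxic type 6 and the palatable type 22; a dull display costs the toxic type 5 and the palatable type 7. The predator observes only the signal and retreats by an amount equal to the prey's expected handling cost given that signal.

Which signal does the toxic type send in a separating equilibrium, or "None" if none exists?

None

Try toxic → bright display, palatable → dull display:
  If types separate, bright display earns payment 83 and dull display earns 60.
  Toxic: bright display gives 83 − 6 = 77; dull display gives 60 − 5 = 55. No deviation. ✓
  Palatable: dull display gives 60 − 7 = 53; bright display gives 83 − 22 = 61. Would deviate. ✗
Try toxic → dull display, palatable → bright display:
  If types separate, dull display earns payment 83 and bright display earns 60.
  Toxic: dull display gives 83 − 5 = 78; bright display gives 60 − 6 = 54. No deviation. ✓
  Palatable: bright display gives 60 − 22 = 38; dull display gives 83 − 7 = 76. Would deviate. ✗
Neither assignment is incentive-compatible.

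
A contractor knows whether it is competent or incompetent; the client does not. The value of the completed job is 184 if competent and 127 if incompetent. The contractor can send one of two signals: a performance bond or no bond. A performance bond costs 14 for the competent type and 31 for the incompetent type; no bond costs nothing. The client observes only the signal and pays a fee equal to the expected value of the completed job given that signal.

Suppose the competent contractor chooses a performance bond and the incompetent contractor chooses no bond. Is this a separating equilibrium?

If types separate, bond earns payment 184 and no bond earns 127.
Competent: bond gives 184 − 14 = 170; no bond gives 127 − 0 = 127. No deviation. ✓
Incompetent: no bond gives 127 − 0 = 127; bond gives 184 − 31 = 153. Would deviate. ✗

No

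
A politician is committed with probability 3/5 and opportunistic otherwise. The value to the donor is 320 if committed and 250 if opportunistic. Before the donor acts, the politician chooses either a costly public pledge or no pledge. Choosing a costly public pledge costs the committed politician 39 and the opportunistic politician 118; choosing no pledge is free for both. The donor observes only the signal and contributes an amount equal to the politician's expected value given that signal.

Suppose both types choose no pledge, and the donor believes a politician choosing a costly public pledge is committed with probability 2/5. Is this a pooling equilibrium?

Yes

At the pooled signal (no pledge) the donor holds the prior 3/5 and pays 3/5·320 + 2/5·250 = 292. Off-path (pledge) belief 2/5 gives 2/5·320 + 3/5·250 = 278.
Committed: no pledge gives 292 − 0 = 292; pledge gives 278 − 39 = 239. Stays. ✓
Opportunistic: no pledge gives 292 − 0 = 292; pledge gives 278 − 118 = 160. Stays. ✓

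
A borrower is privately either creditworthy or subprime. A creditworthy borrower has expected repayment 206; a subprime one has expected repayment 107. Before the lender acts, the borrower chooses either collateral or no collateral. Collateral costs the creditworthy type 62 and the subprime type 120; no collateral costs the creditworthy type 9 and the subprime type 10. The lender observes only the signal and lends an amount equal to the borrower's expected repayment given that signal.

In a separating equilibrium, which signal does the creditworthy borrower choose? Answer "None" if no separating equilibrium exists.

Try creditworthy → collateral, subprime → no collateral:
  If types separate, collateral earns payment 206 and no collateral earns 107.
  Creditworthy: collateral gives 206 − 62 = 144; no collateral gives 107 − 9 = 98. No deviation. ✓
  Subprime: no collateral gives 107 − 10 = 97; collateral gives 206 − 120 = 86. No deviation. ✓
Both hold — the creditworthy type sends collateral.

collateral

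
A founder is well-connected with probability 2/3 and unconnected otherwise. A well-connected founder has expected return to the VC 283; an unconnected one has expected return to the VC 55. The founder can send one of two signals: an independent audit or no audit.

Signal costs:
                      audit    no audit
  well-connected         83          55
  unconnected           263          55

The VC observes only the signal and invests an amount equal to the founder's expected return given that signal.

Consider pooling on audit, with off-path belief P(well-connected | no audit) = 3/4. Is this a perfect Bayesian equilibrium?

On the equilibrium path (audit) the VC holds the prior 2/3 and pays 2/3·283 + 1/3·55 = 207. Off-path (no audit) belief 3/4 gives 3/4·283 + 1/4·55 = 226.
Well-connected: audit gives 207 − 83 = 124; no audit gives 226 − 55 = 171. Deviates. ✗
Unconnected: audit gives 207 − 263 = -56; no audit gives 226 − 55 = 171. Deviates. ✗

No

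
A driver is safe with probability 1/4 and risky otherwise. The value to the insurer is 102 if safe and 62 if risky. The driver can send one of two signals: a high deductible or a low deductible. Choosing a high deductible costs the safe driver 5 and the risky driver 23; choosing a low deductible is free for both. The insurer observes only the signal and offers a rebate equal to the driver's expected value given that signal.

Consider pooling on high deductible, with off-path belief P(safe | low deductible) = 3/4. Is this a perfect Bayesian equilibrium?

No

At the pooled signal (high deductible) the insurer holds the prior 1/4 and pays 1/4·102 + 3/4·62 = 72. Off-path (low deductible) belief 3/4 gives 3/4·102 + 1/4·62 = 92.
Safe: high deductible gives 72 − 5 = 67; low deductible gives 92 − 0 = 92. Deviates. ✗
Risky: high deductible gives 72 − 23 = 49; low deductible gives 92 − 0 = 92. Deviates. ✗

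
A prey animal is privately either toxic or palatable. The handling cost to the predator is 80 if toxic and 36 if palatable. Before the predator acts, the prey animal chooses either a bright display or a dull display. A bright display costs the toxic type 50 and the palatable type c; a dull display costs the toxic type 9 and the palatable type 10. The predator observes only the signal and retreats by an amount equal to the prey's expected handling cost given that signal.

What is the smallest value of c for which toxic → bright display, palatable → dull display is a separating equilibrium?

Under separation: bright display → toxic (pays 80); dull display → palatable (pays 36).
Toxic: 80 − 50 = 30 ≥ 36 − 9 = 27. Holds regardless of c. ✓
Palatable: 36 − 10 ≥ 80 − c, so c ≥ 80 − 26 = 54.

54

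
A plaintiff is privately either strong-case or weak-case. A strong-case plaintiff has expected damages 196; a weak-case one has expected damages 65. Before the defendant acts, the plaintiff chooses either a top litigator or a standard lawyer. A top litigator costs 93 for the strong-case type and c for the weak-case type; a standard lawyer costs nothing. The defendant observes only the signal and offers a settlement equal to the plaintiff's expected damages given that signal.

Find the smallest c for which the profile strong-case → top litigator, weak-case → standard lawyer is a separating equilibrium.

131

Under separation: top litigator → strong-case (pays 196); standard lawyer → weak-case (pays 65).
Strong-case: 196 − 93 = 103 ≥ 65 − 0 = 65. Holds regardless of c. ✓
Weak-case: 65 − 0 ≥ 196 − c, so c ≥ 196 − 65 = 131.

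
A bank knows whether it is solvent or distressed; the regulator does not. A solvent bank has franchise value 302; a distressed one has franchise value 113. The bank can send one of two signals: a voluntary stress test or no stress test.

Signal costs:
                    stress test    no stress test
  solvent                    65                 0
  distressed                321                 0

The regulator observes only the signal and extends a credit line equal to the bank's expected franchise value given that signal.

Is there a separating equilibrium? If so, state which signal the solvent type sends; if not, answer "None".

Try solvent → stress test, distressed → no stress test:
  If types separate, stress test earns payment 302 and no stress test earns 113.
  Solvent: stress test gives 302 − 65 = 237; no stress test gives 113 − 0 = 113. No deviation. ✓
  Distressed: no stress test gives 113 − 0 = 113; stress test gives 302 − 321 = -19. No deviation. ✓
Both hold — the solvent type sends stress test.

stress test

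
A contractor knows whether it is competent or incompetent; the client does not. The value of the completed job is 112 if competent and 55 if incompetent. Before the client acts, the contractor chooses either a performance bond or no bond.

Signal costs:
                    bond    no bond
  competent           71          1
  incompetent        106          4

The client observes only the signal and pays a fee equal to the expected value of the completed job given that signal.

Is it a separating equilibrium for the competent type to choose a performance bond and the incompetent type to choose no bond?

No

If types separate, bond earns payment 112 and no bond earns 55.
Competent: bond gives 112 − 71 = 41; no bond gives 55 − 1 = 54. Would deviate. ✗
Incompetent: no bond gives 55 − 4 = 51; bond gives 112 − 106 = 6. No deviation. ✓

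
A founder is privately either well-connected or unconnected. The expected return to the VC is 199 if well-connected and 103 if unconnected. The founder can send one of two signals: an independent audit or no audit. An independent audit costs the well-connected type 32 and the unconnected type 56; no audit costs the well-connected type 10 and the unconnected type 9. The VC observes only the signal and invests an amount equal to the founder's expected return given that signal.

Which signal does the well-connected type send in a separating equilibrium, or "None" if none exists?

None

Try well-connected → audit, unconnected → no audit:
  If types separate, audit earns payment 199 and no audit earns 103.
  Well-connected: audit gives 199 − 32 = 167; no audit gives 103 − 10 = 93. No deviation. ✓
  Unconnected: no audit gives 103 − 9 = 94; audit gives 199 − 56 = 143. Would deviate. ✗
Try well-connected → no audit, unconnected → audit:
  If types separate, no audit earns payment 199 and audit earns 103.
  Well-connected: no audit gives 199 − 10 = 189; audit gives 103 − 32 = 71. No deviation. ✓
  Unconnected: audit gives 103 − 56 = 47; no audit gives 199 − 9 = 190. Would deviate. ✗
Neither assignment is incentive-compatible.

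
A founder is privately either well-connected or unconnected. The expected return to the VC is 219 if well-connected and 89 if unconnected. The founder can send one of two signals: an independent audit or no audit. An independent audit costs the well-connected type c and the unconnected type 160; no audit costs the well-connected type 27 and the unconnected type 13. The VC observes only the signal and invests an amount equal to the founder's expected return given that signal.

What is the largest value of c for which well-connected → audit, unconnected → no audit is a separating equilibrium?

157

Under separation: audit → well-connected (pays 219); no audit → unconnected (pays 89).
Unconnected: 89 − 13 = 76 ≥ 219 − 160 = 59. Holds regardless of c. ✓
Well-connected: 219 − c ≥ 89 − 27, so c ≤ 219 − 62 = 157.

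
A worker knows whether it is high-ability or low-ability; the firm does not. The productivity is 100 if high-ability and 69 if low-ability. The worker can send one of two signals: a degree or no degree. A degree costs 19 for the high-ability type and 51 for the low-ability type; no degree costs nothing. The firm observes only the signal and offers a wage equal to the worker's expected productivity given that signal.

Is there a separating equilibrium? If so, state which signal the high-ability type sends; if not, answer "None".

degree

Try high-ability → degree, low-ability → no degree:
  If types separate, degree earns payment 100 and no degree earns 69.
  High-ability: degree gives 100 − 19 = 81; no degree gives 69 − 0 = 69. No deviation. ✓
  Low-ability: no degree gives 69 − 0 = 69; degree gives 100 − 51 = 49. No deviation. ✓
Both hold — the high-ability type sends degree.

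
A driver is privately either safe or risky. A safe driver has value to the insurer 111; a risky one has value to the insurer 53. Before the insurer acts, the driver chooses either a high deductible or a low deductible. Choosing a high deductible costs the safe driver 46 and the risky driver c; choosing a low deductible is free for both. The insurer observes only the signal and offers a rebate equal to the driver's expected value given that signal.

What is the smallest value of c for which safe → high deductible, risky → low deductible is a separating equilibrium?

Under separation: high deductible → safe (pays 111); low deductible → risky (pays 53).
Safe: 111 − 46 = 65 ≥ 53 − 0 = 53. Holds regardless of c. ✓
Risky: 53 − 0 ≥ 111 − c, so c ≥ 111 − 53 = 58.

58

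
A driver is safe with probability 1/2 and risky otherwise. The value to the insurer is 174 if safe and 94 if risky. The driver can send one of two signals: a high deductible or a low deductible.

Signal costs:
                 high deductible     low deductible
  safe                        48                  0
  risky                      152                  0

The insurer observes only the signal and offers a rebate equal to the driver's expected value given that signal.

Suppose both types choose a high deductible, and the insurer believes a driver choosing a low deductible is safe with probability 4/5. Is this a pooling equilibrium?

No

At the pooled signal (high deductible) the insurer holds the prior 1/2 and pays 1/2·174 + 1/2·94 = 134. Off-path (low deductible) belief 4/5 gives 4/5·174 + 1/5·94 = 158.
Safe: high deductible gives 134 − 48 = 86; low deductible gives 158 − 0 = 158. Deviates. ✗
Risky: high deductible gives 134 − 152 = -18; low deductible gives 158 − 0 = 158. Deviates. ✗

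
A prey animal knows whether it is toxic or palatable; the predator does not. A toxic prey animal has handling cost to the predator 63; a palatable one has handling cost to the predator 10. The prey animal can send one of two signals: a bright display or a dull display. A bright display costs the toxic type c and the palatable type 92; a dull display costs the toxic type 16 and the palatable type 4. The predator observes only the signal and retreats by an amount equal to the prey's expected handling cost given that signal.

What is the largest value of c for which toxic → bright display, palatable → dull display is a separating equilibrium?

Under separation: bright display → toxic (pays 63); dull display → palatable (pays 10).
Palatable: 10 − 4 = 6 ≥ 63 − 92 = -29. Holds regardless of c. ✓
Toxic: 63 − c ≥ 10 − 16, so c ≤ 63 − -6 = 69.

69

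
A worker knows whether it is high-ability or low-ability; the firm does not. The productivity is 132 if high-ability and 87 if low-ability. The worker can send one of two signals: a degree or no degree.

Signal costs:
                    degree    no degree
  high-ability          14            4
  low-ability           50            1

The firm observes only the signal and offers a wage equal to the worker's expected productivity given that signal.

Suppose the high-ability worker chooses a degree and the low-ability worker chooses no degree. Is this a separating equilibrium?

If types separate, degree earns payment 132 and no degree earns 87.
High-ability: degree gives 132 − 14 = 118; no degree gives 87 − 4 = 83. No deviation. ✓
Low-ability: no degree gives 87 − 1 = 86; degree gives 132 − 50 = 82. No deviation. ✓
Neither type gains from mimicking the other.

Yes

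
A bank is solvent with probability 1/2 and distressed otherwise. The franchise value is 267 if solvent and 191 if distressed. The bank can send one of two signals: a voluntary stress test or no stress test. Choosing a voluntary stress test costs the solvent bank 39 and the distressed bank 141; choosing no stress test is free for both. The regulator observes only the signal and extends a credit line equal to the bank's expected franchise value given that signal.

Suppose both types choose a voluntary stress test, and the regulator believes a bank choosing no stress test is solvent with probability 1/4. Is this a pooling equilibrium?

At the pooled signal (stress test) the regulator holds the prior 1/2 and pays 1/2·267 + 1/2·191 = 229. Off-path (no stress test) belief 1/4 gives 1/4·267 + 3/4·191 = 210.
Solvent: stress test gives 229 − 39 = 190; no stress test gives 210 − 0 = 210. Deviates. ✗
Distressed: stress test gives 229 − 141 = 88; no stress test gives 210 − 0 = 210. Deviates. ✗

No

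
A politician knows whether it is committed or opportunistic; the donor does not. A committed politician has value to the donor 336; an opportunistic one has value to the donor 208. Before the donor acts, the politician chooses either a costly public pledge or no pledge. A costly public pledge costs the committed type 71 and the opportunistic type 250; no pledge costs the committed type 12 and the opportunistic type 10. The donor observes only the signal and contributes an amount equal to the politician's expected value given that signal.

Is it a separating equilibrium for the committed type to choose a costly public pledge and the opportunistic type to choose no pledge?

Yes

Under separation the donor infers type exactly: pledge → committed (pays 336), no pledge → opportunistic (pays 208).
Committed: pledge gives 336 − 71 = 265; no pledge gives 208 − 12 = 196. No deviation. ✓
Opportunistic: no pledge gives 208 − 10 = 198; pledge gives 336 − 250 = 86. No deviation. ✓
Both incentive constraints hold.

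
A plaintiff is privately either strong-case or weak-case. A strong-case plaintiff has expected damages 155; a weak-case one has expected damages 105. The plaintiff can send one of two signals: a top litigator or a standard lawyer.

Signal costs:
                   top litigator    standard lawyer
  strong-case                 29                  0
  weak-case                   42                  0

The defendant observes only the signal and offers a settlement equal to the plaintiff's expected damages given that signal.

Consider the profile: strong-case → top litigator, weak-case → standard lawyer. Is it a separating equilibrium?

No

If types separate, top litigator earns payment 155 and standard lawyer earns 105.
Strong-case: top litigator gives 155 − 29 = 126; standard lawyer gives 105 − 0 = 105. No deviation. ✓
Weak-case: standard lawyer gives 105 − 0 = 105; top litigator gives 155 − 42 = 113. Would deviate. ✗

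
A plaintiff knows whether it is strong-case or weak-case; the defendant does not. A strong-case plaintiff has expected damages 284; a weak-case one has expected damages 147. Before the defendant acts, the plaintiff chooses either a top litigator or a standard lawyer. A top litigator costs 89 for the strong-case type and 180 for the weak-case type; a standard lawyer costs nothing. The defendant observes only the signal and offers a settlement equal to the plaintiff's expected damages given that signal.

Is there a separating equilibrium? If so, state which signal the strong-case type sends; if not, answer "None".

top litigator

Try strong-case → top litigator, weak-case → standard lawyer:
  Under separation the defendant infers type exactly: top litigator → strong-case (pays 284), standard lawyer → weak-case (pays 147).
  Strong-case: top litigator gives 284 − 89 = 195; standard lawyer gives 147 − 0 = 147. No deviation. ✓
  Weak-case: standard lawyer gives 147 − 0 = 147; top litigator gives 284 − 180 = 104. No deviation. ✓
Both hold — the strong-case type sends top litigator.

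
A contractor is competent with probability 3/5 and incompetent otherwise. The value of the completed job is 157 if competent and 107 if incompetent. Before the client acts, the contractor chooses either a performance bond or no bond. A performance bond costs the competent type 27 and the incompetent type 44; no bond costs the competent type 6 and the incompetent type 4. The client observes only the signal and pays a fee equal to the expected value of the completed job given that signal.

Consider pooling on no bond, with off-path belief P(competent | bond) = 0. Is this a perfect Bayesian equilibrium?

Yes

At the pooled signal (no bond) the client holds the prior 3/5 and pays 3/5·157 + 2/5·107 = 137. Off-path (bond) belief 0 gives 0·157 + 1·107 = 107.
Competent: no bond gives 137 − 6 = 131; bond gives 107 − 27 = 80. Stays. ✓
Incompetent: no bond gives 137 − 4 = 133; bond gives 107 − 44 = 63. Stays. ✓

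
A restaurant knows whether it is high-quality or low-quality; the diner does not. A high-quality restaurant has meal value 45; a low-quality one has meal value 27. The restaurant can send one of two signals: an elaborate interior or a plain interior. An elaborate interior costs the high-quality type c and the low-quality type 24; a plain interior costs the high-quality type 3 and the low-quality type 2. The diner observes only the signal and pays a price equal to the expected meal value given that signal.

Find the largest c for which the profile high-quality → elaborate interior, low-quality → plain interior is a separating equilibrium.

21

Under separation: elaborate interior → high-quality (pays 45); plain interior → low-quality (pays 27).
Low-quality: 27 − 2 = 25 ≥ 45 − 24 = 21. Holds regardless of c. ✓
High-quality: 45 − c ≥ 27 − 3, so c ≤ 45 − 24 = 21.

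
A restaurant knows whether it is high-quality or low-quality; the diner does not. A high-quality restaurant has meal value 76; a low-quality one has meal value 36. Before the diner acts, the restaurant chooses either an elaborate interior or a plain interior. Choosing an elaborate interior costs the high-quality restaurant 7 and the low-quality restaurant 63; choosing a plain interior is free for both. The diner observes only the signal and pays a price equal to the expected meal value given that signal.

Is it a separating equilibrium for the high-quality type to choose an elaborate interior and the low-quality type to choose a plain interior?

Yes

If types separate, elaborate interior earns payment 76 and plain interior earns 36.
High-quality: elaborate interior gives 76 − 7 = 69; plain interior gives 36 − 0 = 36. No deviation. ✓
Low-quality: plain interior gives 36 − 0 = 36; elaborate interior gives 76 − 63 = 13. No deviation. ✓
Both incentive constraints hold.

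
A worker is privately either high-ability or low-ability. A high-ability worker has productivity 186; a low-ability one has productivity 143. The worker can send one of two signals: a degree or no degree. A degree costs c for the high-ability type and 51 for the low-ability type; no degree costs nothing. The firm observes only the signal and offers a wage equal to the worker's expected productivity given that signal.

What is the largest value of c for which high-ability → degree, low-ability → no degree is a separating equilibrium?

Under separation: degree → high-ability (pays 186); no degree → low-ability (pays 143).
Low-ability: 143 − 0 = 143 ≥ 186 − 51 = 135. Holds regardless of c. ✓
High-ability: 186 − c ≥ 143 − 0, so c ≤ 186 − 143 = 43.

43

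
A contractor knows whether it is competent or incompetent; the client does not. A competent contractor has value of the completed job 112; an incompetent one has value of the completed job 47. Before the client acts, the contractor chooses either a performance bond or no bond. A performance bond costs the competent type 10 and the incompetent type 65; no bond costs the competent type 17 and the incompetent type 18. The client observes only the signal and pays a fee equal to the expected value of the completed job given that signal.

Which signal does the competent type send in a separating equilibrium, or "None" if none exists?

None

Try competent → bond, incompetent → no bond:
  Under separation the client infers type exactly: bond → competent (pays 112), no bond → incompetent (pays 47).
  Competent: bond gives 112 − 10 = 102; no bond gives 47 − 17 = 30. No deviation. ✓
  Incompetent: no bond gives 47 − 18 = 29; bond gives 112 − 65 = 47. Would deviate. ✗
Try competent → no bond, incompetent → bond:
  Under separation the client infers type exactly: no bond → competent (pays 112), bond → incompetent (pays 47).
  Competent: no bond gives 112 − 17 = 95; bond gives 47 − 10 = 37. No deviation. ✓
  Incompetent: bond gives 47 − 65 = -18; no bond gives 112 − 18 = 94. Would deviate. ✗
Neither assignment is incentive-compatible.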